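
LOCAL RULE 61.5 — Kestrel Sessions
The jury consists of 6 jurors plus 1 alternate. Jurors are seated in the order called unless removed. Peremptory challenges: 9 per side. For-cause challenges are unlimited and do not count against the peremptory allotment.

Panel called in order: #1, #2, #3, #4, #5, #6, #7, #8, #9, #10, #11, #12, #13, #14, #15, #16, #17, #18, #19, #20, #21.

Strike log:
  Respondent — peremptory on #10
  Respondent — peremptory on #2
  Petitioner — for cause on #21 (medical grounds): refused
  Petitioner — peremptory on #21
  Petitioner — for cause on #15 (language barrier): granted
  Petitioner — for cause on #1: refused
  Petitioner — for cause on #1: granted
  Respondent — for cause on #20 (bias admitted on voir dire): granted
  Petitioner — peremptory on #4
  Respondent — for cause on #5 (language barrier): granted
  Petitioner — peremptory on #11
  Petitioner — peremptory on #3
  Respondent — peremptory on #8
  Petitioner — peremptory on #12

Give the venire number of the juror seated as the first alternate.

17

Removed: #1, #2, #3, #4, #5, #8, #10, #11, #12, #15, #20, #21.
Seating in order: seats 1–6 → #6, #7, #9, #13, #14, #16; alternates → #17.
So alternate 1 is #17.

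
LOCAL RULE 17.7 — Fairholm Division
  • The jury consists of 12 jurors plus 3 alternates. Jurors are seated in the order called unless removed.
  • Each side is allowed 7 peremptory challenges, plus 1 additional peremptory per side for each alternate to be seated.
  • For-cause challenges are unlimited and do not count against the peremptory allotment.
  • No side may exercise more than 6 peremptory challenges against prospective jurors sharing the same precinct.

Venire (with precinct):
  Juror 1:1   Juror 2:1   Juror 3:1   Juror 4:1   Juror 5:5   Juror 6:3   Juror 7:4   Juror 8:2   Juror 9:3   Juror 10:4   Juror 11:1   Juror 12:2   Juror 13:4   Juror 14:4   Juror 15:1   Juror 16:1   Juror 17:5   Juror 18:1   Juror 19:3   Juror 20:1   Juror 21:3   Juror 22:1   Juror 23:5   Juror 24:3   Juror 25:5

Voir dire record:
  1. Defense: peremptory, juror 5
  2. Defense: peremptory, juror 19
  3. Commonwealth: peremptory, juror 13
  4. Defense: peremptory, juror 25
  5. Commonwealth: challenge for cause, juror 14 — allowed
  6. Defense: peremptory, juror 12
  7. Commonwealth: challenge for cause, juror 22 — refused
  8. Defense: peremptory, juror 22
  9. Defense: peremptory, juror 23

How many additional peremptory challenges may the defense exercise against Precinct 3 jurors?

Defense peremptories so far: #5, #19, #25, #12, #22, #23 — 6 of 10 used, 4 left overall.
Against Precinct 3: #19 — 1 used; per-precinct cap 6 leaves 5.
Binding limit: min(4, 5) = 4.

4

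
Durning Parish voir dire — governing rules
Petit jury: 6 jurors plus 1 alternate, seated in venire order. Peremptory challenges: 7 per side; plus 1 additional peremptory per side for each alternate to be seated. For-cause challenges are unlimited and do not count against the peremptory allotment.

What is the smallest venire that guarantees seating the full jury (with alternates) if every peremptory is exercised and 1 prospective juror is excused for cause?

24

Seats to fill: 6 + 1 alternates = 7.
Peremptories: 7 + 1×1 = 8 per side × 2 sides = 16.
For-cause removals: 1.
Minimum venire: 7 + 16 + 1 = 24.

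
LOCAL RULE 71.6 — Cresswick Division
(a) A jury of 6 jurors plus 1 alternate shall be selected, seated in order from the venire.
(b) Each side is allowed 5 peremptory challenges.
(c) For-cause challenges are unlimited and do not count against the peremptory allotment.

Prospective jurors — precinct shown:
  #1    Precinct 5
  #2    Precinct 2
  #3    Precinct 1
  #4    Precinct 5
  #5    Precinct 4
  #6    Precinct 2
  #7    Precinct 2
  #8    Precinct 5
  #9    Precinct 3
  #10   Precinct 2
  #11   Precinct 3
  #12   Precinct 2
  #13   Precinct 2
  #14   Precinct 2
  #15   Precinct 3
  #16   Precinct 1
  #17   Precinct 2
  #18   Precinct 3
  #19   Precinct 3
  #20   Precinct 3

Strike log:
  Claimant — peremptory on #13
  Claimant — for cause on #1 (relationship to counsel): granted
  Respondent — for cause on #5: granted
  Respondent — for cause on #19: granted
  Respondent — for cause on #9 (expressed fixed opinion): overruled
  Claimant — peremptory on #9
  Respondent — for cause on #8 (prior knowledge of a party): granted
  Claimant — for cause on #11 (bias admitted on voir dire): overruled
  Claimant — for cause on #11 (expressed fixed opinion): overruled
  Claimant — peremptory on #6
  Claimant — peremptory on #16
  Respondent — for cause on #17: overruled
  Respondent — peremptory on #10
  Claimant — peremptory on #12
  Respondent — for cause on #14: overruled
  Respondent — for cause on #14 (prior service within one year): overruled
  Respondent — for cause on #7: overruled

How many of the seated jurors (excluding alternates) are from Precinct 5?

1

Removed: #1, #5, #6, #8, #9, #10, #12, #13, #16, #19.
Seated jurors 1–6: #2, #3, #4, #7, #11, #14 (alternates #15 not counted).
Of those, in Precinct 5: #4 → 1.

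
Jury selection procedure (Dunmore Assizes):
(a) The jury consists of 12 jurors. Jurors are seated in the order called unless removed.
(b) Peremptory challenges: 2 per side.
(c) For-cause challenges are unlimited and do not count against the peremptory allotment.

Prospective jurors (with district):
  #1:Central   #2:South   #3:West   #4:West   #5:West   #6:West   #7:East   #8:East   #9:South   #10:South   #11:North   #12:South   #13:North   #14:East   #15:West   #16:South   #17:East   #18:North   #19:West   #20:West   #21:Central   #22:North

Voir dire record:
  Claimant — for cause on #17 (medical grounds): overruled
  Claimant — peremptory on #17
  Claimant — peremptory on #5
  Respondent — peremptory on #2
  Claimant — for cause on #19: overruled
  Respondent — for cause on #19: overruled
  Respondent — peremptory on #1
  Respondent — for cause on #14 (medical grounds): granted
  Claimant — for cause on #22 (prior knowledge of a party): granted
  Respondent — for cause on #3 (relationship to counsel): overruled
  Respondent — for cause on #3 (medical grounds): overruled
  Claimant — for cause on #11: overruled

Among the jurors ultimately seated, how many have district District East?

Removed: #1, #2, #5, #14, #17, #22.
Seated jurors 1–12: #3, #4, #6, #7, #8, #9, #10, #11, #12, #13, #15, #16.
Of those, in District East: #7, #8 → 2.

2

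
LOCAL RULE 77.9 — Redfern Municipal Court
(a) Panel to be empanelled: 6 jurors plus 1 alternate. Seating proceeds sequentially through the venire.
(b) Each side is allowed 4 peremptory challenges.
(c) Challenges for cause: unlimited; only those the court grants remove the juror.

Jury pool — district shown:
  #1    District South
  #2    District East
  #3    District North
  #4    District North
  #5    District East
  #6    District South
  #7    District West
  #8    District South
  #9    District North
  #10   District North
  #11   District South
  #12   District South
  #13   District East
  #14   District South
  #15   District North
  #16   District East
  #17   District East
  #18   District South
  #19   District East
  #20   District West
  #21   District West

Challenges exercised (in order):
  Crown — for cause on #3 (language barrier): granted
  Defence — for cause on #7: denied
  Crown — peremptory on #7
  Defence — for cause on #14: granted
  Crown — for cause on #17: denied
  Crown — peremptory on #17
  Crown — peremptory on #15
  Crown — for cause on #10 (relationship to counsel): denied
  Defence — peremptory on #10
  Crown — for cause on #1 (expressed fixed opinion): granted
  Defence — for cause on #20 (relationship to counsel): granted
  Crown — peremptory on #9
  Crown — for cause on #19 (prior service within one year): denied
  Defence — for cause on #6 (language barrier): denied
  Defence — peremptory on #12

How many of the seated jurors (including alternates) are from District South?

Removed: #1, #3, #7, #9, #10, #12, #14, #15, #17, #20.
Seated (7 incl. alternates): #2, #4, #5, #6, #8, #11, #13.
Of those, in District South: #6, #8, #11 → 3.

3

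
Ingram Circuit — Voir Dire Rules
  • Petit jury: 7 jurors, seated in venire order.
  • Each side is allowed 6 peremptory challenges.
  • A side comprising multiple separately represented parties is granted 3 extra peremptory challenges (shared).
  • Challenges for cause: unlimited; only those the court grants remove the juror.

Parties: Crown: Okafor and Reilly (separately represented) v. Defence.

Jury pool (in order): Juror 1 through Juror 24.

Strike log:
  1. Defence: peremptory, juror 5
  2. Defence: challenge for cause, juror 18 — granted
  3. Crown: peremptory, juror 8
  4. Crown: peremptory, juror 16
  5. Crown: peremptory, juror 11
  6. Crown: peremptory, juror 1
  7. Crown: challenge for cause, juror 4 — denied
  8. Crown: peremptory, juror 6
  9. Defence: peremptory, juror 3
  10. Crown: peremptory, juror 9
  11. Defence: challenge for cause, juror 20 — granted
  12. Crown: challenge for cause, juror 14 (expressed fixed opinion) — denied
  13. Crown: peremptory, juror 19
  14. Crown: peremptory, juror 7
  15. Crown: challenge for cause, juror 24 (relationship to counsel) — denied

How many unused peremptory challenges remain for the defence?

Defence allotment: 6.
Defence peremptories used: #5, #3 — 2 (for-cause on #18, #20 don't count).
Remaining: 6 − 2 = 4.

4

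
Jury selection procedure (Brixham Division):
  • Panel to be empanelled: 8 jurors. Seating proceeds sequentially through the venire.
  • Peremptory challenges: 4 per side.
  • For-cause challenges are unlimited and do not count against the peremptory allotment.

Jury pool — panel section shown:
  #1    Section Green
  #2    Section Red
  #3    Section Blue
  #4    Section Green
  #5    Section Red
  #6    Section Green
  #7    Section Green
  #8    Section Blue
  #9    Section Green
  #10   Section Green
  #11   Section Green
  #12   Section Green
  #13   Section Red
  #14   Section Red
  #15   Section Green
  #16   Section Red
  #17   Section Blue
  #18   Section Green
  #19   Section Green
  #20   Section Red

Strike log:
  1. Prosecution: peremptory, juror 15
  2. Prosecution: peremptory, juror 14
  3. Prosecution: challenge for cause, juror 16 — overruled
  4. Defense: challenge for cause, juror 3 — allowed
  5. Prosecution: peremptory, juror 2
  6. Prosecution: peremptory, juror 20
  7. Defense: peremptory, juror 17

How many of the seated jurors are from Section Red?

1

Removed: #2, #3, #14, #15, #17, #20.
Seated jurors 1–8: #1, #4, #5, #6, #7, #8, #9, #10.
Of those, in Section Red: #5 → 1.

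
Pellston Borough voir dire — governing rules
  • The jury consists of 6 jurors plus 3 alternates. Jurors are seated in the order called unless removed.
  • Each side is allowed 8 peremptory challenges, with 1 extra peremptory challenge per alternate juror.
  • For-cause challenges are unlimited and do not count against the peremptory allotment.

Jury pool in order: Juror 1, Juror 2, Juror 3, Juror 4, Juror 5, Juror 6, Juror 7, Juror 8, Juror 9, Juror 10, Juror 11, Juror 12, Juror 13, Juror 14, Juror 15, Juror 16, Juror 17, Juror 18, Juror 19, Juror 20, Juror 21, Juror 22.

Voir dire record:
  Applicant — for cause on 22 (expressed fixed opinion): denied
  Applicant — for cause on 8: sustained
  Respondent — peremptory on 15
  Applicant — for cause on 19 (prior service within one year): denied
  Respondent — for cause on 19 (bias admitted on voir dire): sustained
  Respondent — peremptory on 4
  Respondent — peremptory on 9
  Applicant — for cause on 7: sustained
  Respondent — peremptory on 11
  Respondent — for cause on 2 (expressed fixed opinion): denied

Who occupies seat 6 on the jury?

Removed: #4, #7, #8, #9, #11, #15, #19. (#2, #22 stay — for-cause denied.)
Seating in order: seats 1–6 → #1, #2, #3, #5, #6, #10; alternates → #12, #13, #14.
So seat 6 is #10.

10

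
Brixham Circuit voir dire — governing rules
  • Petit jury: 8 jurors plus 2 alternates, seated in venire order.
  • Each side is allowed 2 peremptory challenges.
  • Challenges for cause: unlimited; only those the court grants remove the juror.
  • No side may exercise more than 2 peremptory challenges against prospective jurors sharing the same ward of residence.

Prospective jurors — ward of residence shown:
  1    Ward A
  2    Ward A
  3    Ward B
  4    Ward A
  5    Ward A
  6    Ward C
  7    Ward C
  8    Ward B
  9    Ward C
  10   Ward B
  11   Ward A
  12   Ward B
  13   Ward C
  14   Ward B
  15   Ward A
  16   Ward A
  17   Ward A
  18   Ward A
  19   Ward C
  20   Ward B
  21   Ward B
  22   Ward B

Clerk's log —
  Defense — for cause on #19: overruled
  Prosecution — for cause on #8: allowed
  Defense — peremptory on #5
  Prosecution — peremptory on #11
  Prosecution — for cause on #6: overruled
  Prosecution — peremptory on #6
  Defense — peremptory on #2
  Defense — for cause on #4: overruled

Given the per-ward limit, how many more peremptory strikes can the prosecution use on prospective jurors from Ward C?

Prosecution peremptories so far: #11, #6 — 2 of 2 used, 0 left overall.
Against Ward C: #6 — 1 used; per-ward cap 2 leaves 1.
Binding limit: min(0, 1) = 0.

0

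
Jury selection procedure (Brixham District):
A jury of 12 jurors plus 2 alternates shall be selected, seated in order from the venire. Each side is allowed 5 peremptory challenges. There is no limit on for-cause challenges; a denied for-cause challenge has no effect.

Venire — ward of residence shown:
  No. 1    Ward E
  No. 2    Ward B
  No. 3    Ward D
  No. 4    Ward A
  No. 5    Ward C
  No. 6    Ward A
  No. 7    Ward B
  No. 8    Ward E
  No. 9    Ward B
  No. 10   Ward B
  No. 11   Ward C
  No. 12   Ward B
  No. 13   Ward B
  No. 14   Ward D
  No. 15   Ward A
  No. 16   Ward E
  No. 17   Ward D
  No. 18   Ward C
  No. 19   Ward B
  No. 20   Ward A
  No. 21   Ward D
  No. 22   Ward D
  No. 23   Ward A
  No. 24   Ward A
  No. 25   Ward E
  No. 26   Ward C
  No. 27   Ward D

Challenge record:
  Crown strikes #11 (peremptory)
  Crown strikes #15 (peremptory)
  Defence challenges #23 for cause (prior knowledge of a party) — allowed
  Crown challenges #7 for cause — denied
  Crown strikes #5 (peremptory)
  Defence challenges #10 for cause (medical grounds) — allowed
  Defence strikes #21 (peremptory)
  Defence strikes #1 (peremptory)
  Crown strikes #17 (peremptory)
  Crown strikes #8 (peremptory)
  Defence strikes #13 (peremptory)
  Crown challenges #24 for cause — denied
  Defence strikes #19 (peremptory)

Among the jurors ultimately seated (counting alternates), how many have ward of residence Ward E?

2

Removed: #1, #5, #8, #10, #11, #13, #15, #17, #19, #21, #23.
Seated (14 incl. alternates): #2, #3, #4, #6, #7, #9, #12, #14, #16, #18, #20, #22, #24, #25.
Of those, in Ward E: #16, #25 → 2.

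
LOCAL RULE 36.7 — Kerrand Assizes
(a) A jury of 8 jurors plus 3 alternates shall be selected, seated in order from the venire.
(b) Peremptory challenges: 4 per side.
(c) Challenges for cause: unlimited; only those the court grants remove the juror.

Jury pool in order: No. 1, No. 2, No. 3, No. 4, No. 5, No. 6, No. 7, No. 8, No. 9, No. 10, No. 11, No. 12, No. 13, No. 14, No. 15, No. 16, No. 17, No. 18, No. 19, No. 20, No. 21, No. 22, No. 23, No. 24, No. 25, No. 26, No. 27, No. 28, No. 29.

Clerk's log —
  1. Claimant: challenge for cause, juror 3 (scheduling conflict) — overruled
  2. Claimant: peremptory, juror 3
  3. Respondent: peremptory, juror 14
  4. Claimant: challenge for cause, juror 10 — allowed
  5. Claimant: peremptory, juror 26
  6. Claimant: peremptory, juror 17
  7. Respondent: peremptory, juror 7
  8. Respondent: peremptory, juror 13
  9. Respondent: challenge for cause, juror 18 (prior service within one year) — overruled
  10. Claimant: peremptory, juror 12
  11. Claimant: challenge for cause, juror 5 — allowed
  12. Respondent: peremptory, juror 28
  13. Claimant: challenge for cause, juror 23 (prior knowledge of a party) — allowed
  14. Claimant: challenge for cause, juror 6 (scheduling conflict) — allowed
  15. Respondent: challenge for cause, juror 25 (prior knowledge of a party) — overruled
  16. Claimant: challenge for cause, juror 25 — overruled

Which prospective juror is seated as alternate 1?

Removed: #3, #5, #6, #7, #10, #12, #13, #14, #17, #23, #26, #28. (#18, #25 stay — for-cause denied.)
Filling seats in venire order through position 9: #1, #2, #4, #8, #9, #11, #15, #16, #18.
So alternate 1 is #18.

18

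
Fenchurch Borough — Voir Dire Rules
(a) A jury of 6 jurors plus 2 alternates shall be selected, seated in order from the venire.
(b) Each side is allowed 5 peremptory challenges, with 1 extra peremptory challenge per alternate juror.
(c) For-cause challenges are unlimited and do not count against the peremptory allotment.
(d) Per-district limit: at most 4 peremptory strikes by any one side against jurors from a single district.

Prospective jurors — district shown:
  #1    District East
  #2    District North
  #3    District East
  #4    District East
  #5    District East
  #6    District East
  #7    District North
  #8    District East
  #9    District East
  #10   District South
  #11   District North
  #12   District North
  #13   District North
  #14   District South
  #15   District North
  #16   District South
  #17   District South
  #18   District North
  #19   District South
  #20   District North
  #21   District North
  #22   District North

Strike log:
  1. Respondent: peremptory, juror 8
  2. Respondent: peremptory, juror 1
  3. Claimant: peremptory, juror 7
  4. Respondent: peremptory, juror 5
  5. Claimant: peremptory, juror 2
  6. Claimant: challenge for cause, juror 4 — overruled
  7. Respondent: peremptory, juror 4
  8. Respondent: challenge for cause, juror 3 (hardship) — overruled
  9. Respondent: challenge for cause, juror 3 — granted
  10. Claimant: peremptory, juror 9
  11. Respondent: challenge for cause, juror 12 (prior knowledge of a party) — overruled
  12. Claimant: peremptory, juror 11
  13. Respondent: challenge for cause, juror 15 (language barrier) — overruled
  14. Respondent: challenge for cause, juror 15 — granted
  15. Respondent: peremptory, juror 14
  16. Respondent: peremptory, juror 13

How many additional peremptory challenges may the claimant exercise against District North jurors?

1

Claimant peremptories so far: #7, #2, #9, #11 — 4 of 7 used, 3 left overall.
Against District North: #7, #2, #11 — 3 used; per-district cap 4 leaves 1.
Binding limit: min(3, 1) = 1.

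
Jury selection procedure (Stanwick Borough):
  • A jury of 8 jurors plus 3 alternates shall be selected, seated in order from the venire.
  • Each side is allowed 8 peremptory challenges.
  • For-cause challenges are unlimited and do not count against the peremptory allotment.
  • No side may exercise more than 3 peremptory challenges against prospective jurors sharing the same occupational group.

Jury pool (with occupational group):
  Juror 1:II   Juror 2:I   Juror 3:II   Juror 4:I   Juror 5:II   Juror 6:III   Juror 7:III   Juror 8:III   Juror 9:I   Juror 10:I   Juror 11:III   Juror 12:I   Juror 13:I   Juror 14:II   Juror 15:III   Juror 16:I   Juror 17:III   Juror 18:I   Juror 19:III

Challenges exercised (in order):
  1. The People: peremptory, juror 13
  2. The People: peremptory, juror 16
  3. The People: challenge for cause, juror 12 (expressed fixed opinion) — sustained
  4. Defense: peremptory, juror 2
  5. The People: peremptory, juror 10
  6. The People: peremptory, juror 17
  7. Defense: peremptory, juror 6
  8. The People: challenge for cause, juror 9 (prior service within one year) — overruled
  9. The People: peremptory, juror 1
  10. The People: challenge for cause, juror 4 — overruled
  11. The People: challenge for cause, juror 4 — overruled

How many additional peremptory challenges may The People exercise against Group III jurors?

The People peremptories so far: #13, #16, #10, #17, #1 — 5 of 8 used, 3 left overall.
Against Group III: #17 — 1 used; per-group cap 3 leaves 2.
Binding limit: min(3, 2) = 2.

2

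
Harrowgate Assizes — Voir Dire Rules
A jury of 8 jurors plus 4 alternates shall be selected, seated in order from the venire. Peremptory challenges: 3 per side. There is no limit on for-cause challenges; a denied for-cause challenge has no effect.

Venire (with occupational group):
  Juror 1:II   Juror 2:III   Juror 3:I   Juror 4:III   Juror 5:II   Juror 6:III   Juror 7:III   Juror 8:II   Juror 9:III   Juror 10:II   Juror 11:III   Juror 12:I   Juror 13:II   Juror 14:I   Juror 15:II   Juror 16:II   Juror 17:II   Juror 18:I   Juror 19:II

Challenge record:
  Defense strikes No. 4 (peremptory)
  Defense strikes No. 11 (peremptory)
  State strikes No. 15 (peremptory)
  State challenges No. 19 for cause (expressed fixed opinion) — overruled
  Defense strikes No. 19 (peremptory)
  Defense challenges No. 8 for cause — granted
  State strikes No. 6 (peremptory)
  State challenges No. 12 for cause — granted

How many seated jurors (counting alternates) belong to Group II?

6

Removed: #4, #6, #8, #11, #12, #15, #19.
Seated (12 incl. alternates): #1, #2, #3, #5, #7, #9, #10, #13, #14, #16, #17, #18.
Of those, in Group II: #1, #5, #10, #13, #16, #17 → 6.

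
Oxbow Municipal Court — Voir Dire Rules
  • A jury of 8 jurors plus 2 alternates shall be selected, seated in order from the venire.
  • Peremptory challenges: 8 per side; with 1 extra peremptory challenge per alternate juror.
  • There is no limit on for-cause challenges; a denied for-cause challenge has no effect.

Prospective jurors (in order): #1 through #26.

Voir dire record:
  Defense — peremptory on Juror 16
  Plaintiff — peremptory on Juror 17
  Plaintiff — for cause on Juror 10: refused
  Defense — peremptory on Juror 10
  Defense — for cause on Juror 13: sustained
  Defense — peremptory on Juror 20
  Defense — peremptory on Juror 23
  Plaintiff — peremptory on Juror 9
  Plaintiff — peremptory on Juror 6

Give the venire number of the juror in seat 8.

11

Removed: #6, #9, #10, #13, #16, #17, #20, #23.
Seating in order: seats 1–8 → #1, #2, #3, #4, #5, #7, #8, #11; alternates → #12, #14.
So seat 8 is #11.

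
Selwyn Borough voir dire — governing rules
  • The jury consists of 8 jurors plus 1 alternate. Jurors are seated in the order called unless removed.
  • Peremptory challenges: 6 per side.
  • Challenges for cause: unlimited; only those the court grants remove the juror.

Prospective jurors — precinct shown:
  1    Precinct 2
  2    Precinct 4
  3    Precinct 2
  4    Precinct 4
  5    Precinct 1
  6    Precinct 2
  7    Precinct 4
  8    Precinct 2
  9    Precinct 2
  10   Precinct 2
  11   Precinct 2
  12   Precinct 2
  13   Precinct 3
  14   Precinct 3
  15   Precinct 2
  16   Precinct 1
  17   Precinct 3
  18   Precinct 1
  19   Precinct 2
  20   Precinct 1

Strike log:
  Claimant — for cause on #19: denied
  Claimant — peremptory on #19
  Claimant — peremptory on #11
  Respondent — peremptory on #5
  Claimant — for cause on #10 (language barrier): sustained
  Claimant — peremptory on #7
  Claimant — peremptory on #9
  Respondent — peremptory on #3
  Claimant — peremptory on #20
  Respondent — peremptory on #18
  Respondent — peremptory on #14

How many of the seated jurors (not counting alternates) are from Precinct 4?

Removed: #3, #5, #7, #9, #10, #11, #14, #18, #19, #20.
Seated jurors 1–8: #1, #2, #4, #6, #8, #12, #13, #15 (alternates #16 not counted).
Of those, in Precinct 4: #2, #4 → 2.

2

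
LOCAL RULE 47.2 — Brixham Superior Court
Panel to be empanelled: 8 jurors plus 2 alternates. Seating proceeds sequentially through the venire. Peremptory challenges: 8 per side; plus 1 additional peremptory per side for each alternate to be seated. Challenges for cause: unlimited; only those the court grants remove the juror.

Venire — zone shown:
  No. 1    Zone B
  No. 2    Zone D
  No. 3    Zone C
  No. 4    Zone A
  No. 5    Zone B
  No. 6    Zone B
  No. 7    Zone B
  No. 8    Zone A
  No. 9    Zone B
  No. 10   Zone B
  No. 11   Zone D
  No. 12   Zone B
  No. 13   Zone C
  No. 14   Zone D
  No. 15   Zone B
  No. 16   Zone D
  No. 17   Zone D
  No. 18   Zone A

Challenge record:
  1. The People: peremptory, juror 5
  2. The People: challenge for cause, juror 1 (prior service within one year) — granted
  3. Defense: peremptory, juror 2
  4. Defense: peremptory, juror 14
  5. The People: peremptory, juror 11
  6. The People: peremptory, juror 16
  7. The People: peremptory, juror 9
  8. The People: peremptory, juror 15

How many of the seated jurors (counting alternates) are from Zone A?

3

Removed: #1, #2, #5, #9, #11, #14, #15, #16.
Seated (10 incl. alternates): #3, #4, #6, #7, #8, #10, #12, #13, #17, #18.
Of those, in Zone A: #4, #8, #18 → 3.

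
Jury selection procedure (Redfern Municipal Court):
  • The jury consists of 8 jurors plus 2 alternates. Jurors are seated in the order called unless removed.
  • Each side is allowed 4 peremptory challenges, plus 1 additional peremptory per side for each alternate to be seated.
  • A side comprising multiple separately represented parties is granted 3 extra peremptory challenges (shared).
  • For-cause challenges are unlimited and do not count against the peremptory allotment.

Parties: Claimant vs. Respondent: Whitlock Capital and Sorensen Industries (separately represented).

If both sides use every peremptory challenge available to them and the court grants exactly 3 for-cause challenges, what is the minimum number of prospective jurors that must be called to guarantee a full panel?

28

Seats to fill: 8 + 2 alternates = 10.
Peremptories — Claimant: 4 + 1×2 = 6; Respondent: 4 + 1×2 + 3 = 9; total 15.
For-cause removals: 3.
Minimum venire: 10 + 15 + 3 = 28.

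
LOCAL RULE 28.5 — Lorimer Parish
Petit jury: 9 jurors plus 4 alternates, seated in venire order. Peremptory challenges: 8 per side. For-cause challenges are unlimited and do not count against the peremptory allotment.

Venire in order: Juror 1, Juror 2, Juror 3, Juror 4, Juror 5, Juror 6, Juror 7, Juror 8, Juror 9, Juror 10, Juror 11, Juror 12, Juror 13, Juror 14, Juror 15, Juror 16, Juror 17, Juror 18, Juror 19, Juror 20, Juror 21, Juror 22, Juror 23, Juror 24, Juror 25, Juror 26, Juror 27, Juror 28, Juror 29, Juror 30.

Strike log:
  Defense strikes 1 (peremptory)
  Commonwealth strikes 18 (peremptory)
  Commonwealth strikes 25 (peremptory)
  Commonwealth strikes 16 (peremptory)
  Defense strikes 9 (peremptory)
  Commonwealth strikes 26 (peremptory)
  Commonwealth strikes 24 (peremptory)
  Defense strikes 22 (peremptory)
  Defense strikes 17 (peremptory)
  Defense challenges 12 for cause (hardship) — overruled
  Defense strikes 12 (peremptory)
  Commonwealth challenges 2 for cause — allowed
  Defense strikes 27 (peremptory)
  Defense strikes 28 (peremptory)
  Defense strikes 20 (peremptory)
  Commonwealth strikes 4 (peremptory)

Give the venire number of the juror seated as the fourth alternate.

23

Removed: #1, #2, #4, #9, #12, #16, #17, #18, #20, #22, #24, #25, #26, #27, #28.
Seating in order: seats 1–9 → #3, #5, #6, #7, #8, #10, #11, #13, #14; alternates → #15, #19, #21, #23.
So alternate 4 is #23.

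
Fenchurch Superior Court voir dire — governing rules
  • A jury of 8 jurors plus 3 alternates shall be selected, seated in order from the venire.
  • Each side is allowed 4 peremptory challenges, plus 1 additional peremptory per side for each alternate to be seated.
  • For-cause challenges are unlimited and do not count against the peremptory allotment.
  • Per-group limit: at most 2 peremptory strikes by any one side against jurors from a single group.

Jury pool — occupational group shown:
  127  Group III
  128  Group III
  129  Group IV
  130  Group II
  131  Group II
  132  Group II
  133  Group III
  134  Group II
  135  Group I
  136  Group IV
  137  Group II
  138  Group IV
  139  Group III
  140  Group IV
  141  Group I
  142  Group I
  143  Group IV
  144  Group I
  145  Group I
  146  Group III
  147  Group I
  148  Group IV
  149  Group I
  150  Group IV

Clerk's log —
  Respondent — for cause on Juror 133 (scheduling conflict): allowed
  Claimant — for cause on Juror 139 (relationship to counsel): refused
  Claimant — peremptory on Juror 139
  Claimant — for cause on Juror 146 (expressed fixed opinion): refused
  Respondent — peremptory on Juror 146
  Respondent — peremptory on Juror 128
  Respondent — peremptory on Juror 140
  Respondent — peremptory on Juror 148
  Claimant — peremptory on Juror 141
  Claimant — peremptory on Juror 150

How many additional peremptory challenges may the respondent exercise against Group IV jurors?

0

Respondent peremptories so far: #146, #128, #140, #148 — 4 of 7 used, 3 left overall.
Against Group IV: #140, #148 — 2 used; per-group cap 2 leaves 0.
Binding limit: min(3, 0) = 0.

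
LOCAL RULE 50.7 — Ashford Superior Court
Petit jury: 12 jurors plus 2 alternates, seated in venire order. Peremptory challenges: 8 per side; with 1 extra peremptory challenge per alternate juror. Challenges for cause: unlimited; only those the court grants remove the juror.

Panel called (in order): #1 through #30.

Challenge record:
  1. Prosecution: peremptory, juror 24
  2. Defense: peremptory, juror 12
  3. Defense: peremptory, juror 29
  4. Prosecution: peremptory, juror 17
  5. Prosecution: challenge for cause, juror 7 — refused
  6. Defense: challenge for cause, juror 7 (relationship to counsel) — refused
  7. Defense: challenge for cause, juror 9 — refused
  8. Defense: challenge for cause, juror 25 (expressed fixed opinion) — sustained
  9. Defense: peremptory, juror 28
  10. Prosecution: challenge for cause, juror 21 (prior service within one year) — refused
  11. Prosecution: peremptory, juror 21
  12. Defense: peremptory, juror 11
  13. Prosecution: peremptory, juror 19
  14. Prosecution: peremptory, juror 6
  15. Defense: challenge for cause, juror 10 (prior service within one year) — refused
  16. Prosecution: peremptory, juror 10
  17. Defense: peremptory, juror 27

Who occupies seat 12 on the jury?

Removed: #6, #10, #11, #12, #17, #19, #21, #24, #25, #27, #28, #29. (#7, #9 stay — for-cause denied.)
Seating in order: seats 1–12 → #1, #2, #3, #4, #5, #7, #8, #9, #13, #14, #15, #16; alternates → #18, #20.
So seat 12 is #16.

16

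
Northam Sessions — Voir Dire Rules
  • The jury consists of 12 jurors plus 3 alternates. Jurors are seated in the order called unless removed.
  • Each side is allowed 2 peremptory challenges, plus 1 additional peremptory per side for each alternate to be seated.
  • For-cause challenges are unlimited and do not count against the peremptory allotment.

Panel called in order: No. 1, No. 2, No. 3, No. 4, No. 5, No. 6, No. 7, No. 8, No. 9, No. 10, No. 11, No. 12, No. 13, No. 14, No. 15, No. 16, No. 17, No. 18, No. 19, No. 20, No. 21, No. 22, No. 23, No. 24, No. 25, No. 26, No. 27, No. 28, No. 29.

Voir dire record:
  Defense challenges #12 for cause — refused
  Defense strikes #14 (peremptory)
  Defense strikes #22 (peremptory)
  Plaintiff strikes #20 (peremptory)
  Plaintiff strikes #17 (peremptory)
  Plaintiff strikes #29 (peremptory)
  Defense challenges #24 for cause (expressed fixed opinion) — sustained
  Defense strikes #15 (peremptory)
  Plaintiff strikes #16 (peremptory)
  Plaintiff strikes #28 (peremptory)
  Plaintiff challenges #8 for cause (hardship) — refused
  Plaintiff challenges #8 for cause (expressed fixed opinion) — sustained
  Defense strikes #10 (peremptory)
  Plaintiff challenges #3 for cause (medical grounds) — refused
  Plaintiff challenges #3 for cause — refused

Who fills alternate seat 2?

Removed: #8, #10, #14, #15, #16, #17, #20, #22, #24, #28, #29. (#3, #12 stay — for-cause denied.)
Filling seats in venire order through position 14: #1, #2, #3, #4, #5, #6, #7, #9, #11, #12, #13, #18, #19, #21.
So alternate 2 is #21.

21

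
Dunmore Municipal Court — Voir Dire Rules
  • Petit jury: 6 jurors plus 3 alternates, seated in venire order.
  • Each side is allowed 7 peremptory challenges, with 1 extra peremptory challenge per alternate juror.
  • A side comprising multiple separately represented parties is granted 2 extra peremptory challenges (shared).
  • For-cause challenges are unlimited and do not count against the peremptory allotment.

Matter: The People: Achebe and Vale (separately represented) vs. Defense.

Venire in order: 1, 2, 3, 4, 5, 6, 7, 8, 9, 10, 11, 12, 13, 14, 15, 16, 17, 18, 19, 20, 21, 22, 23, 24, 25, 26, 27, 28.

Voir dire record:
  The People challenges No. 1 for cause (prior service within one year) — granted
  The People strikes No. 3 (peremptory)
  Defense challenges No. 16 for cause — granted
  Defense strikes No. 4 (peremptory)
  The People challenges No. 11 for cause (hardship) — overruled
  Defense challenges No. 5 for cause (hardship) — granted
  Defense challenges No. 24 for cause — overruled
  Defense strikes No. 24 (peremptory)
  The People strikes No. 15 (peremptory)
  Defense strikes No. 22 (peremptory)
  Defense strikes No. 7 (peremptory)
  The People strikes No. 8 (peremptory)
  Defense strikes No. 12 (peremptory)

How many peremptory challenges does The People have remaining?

The People allotment: 7 base + 1 × 3 alternates + 2 multi-party = 12.
The People peremptories used: #3, #15, #8 — 3 (for-cause on #1, #11 don't count).
Remaining: 12 − 3 = 9.

9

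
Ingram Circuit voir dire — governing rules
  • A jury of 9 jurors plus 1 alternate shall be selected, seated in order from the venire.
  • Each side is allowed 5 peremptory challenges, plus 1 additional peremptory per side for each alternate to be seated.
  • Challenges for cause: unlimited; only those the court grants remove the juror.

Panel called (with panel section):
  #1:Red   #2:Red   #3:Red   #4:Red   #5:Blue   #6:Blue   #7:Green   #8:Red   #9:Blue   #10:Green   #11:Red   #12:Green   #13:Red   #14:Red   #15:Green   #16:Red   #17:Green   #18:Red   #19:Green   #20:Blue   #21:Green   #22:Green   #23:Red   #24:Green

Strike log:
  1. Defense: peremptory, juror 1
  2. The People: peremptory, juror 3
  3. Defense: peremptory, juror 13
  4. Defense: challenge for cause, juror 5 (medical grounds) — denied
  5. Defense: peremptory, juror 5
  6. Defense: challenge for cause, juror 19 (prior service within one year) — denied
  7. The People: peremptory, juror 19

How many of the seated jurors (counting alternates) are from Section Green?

3

Removed: #1, #3, #5, #13, #19.
Seated (10 incl. alternates): #2, #4, #6, #7, #8, #9, #10, #11, #12, #14.
Of those, in Section Green: #7, #10, #12 → 3.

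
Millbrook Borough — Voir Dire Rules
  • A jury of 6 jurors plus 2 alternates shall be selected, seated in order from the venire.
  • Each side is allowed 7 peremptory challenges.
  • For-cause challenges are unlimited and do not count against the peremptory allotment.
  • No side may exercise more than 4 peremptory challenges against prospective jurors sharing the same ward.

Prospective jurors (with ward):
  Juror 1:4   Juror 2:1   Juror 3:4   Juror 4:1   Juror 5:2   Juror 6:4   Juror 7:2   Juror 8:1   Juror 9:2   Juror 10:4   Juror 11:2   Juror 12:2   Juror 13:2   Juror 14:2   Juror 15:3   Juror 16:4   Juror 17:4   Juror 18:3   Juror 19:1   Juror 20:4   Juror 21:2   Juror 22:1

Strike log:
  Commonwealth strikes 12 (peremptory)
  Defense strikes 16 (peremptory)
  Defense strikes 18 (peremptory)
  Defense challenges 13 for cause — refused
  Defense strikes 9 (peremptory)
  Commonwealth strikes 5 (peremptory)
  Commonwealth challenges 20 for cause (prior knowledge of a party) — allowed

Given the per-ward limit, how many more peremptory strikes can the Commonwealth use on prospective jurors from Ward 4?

4

Commonwealth peremptories so far: #12, #5 — 2 of 7 used, 5 left overall.
Against Ward 4: none yet — per-ward cap 4 leaves 4.
Binding limit: min(5, 4) = 4.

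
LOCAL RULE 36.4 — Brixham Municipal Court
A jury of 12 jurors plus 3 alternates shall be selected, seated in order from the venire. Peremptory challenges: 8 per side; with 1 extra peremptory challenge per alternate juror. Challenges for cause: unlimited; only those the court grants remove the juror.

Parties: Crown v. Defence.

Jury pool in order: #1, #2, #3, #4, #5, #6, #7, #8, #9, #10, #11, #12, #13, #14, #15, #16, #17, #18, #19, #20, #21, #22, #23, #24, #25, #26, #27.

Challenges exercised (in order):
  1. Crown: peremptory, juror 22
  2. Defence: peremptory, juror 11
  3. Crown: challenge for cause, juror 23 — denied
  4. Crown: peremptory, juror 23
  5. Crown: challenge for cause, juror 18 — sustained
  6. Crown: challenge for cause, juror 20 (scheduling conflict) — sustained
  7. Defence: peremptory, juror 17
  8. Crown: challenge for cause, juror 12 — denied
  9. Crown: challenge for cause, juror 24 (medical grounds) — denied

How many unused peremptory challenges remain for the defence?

Defence allotment: 8 base + 1 × 3 alternates = 11.
Defence peremptories used: #11, #17 — 2.
Remaining: 11 − 2 = 9.

9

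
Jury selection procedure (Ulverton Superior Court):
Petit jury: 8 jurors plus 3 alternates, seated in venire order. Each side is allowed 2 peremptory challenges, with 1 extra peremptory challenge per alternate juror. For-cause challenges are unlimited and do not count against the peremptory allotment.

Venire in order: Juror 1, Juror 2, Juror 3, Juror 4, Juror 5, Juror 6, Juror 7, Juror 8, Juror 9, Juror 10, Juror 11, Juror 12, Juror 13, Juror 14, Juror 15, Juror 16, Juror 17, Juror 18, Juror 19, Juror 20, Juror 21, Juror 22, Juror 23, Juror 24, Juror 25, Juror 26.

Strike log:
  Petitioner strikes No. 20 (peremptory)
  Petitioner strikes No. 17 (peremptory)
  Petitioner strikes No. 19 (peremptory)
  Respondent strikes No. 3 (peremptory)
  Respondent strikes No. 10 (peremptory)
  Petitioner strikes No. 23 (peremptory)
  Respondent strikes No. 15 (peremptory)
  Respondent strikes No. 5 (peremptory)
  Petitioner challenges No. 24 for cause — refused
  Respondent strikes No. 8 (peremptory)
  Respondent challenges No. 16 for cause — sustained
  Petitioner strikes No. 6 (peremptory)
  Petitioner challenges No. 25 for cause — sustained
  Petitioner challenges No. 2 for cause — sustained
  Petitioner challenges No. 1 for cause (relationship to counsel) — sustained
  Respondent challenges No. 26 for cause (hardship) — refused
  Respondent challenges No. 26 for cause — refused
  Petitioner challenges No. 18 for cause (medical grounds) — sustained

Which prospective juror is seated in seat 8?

21

Removed: #1, #2, #3, #5, #6, #8, #10, #15, #16, #17, #18, #19, #20, #23, #25. (#24, #26 stay — for-cause denied.)
Seating in order: seats 1–8 → #4, #7, #9, #11, #12, #13, #14, #21; alternates → #22, #24, #26.
So seat 8 is #21.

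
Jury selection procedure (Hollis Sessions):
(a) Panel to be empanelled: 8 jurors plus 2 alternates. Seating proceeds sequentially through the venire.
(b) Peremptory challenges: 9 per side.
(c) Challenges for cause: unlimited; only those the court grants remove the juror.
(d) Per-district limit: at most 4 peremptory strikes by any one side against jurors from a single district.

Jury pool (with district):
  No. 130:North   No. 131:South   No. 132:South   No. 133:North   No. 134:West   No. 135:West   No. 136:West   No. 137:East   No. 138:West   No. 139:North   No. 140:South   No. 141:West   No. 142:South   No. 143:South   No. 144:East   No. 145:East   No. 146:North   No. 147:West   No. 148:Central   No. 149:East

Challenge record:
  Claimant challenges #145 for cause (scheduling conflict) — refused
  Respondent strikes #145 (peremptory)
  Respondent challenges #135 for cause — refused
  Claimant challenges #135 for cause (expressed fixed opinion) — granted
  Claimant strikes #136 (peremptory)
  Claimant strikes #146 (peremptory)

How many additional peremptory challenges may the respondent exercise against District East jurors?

Respondent peremptories so far: #145 — 1 of 9 used, 8 left overall.
Against District East: #145 — 1 used; per-district cap 4 leaves 3.
Binding limit: min(8, 3) = 3.

3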